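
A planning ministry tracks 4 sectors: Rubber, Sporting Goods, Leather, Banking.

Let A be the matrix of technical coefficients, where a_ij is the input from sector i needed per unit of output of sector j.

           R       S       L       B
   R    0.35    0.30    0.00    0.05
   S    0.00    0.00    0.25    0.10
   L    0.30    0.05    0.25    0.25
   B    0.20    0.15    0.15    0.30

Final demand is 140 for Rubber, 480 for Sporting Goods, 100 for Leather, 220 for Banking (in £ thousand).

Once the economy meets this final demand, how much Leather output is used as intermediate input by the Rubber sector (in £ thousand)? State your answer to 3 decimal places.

z_LR = 184.451

I − A =
  [   0.65    -0.30     0.00    -0.05]
  [   0.00     1.00    -0.25    -0.10]
  [  -0.30    -0.05     0.75    -0.25]
  [  -0.20    -0.15    -0.15     0.70]
Compute the cofactors C_ij = (−1)^(i+j)·(3×3 minor ij) of I−A; the adjugate is their transpose:
adj(I−A) = Cᵀ =
  [ 0.457375   0.152250   0.066375   0.078125]
  [ 0.084500   0.307125   0.121000   0.093125]
  [ 0.256500   0.126875   0.429250   0.189750]
  [ 0.203750   0.136500   0.136875   0.456875]
det(I−A) = Σ_j (I−A)_1j·C_1j = (0.65)(0.457375) + (-0.30)(0.084500) + (0.00)(0.256500) + (-0.05)(0.203750) = 0.26175625
(I − A)⁻¹ = adj(I−A) / det(I−A) ≈
  [   1.7473     0.5816     0.2536     0.2985]
  [   0.3228     1.1733     0.4623     0.3558]
  [   0.9799     0.4847     1.6399     0.7249]
  [   0.7784     0.5215     0.5229     1.7454]
First solve x = (I − A)⁻¹ d = adj(I−A)·d / det(I−A); in particular x_R = (0.457375·140 + 0.152250·480 + 0.066375·100 + 0.078125·220) / 0.26175625 = 160.9375 / 0.26175625 ≈ 614.83728.
Intermediate flow from L to R: z_LR = a_LR · x_R = 0.30 × 160.9375 / 0.26175625 = 48.28125 / 0.26175625 ≈ 184.451.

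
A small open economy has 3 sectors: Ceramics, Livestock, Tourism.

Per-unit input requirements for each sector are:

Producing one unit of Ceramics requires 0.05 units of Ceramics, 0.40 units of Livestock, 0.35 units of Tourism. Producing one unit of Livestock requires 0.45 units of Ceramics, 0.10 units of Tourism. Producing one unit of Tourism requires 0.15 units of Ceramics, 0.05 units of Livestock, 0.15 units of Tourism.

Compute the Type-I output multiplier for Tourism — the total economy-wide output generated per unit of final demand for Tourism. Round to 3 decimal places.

I − A =
  [   0.95    -0.45    -0.15]
  [  -0.40     1.00    -0.05]
  [  -0.35    -0.10     0.85]
Cofactors of I−A, C_ij = (−1)^(i+j)·(minor ij) (rows/columns in the sector order above):
  C_11 = (1.00)(0.85) − (-0.05)(-0.10) = 0.8450
  C_12 = −[(-0.40)(0.85) − (-0.05)(-0.35)] = 0.3575
  C_13 = (-0.40)(-0.10) − (1.00)(-0.35) = 0.3900
  C_21 = −[(-0.45)(0.85) − (-0.15)(-0.10)] = 0.3975
  C_22 = (0.95)(0.85) − (-0.15)(-0.35) = 0.7550
  C_23 = −[(0.95)(-0.10) − (-0.45)(-0.35)] = 0.2525
  C_31 = (-0.45)(-0.05) − (-0.15)(1.00) = 0.1725
  C_32 = −[(0.95)(-0.05) − (-0.15)(-0.40)] = 0.1075
  C_33 = (0.95)(1.00) − (-0.45)(-0.40) = 0.7700
det(I−A) = Σ_j (I−A)_1j·C_1j = (0.95)(0.8450) + (-0.45)(0.3575) + (-0.15)(0.3900) = 0.583375
adj(I−A) = Cᵀ =
  [ 0.8450   0.3975   0.1725]
  [ 0.3575   0.7550   0.1075]
  [ 0.3900   0.2525   0.7700]
(I − A)⁻¹ = adj(I−A) / det(I−A) ≈
  [   1.4485     0.6814     0.2957]
  [   0.6128     1.2942     0.1843]
  [   0.6685     0.4328     1.3199]
The output multiplier for sector j is the column-j sum of the Leontief inverse (I − A)⁻¹ = adj(I−A) / det(I−A).
Column T of adj(I−A): (0.1725, 0.1075, 0.7700); det(I−A) = 0.583375.
m_T = (0.1725 + 0.1075 + 0.7700) / 0.583375 = 1.05 / 0.583375 ≈ 1.800.

m_T = 1.800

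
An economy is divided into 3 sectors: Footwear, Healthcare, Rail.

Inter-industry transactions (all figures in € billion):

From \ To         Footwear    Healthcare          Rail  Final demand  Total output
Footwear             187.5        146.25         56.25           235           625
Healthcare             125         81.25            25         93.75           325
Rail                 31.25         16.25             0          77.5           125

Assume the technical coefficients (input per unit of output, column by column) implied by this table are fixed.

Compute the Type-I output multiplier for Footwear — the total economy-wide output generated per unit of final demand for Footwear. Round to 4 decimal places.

m_1 = 2.4806

Technical coefficients a_ij = z_ij / X_j:
  a_11 = 187.5/625 = 0.30, a_21 = 125/625 = 0.20, a_31 = 31.25/625 = 0.05
  a_12 = 146.25/325 = 0.45, a_22 = 81.25/325 = 0.25, a_32 = 16.25/325 = 0.05
  a_13 = 56.25/125 = 0.45, a_23 = 25/125 = 0.20, a_33 = 0/125 = 0.00
I − A =
  [   0.70    -0.45    -0.45]
  [  -0.20     0.75    -0.20]
  [  -0.05    -0.05     1.00]
Cofactors of I−A, C_ij = (−1)^(i+j)·(minor ij) (rows/columns in the sector order above):
  C_11 = (0.75)(1.00) − (-0.20)(-0.05) = 0.7400
  C_12 = −[(-0.20)(1.00) − (-0.20)(-0.05)] = 0.2100
  C_13 = (-0.20)(-0.05) − (0.75)(-0.05) = 0.0475
  C_21 = −[(-0.45)(1.00) − (-0.45)(-0.05)] = 0.4725
  C_22 = (0.70)(1.00) − (-0.45)(-0.05) = 0.6775
  C_23 = −[(0.70)(-0.05) − (-0.45)(-0.05)] = 0.0575
  C_31 = (-0.45)(-0.20) − (-0.45)(0.75) = 0.4275
  C_32 = −[(0.70)(-0.20) − (-0.45)(-0.20)] = 0.2300
  C_33 = (0.70)(0.75) − (-0.45)(-0.20) = 0.4350
det(I−A) = Σ_j (I−A)_1j·C_1j = (0.70)(0.7400) + (-0.45)(0.2100) + (-0.45)(0.0475) = 0.402125
adj(I−A) = Cᵀ =
  [ 0.7400   0.4725   0.4275]
  [ 0.2100   0.6775   0.2300]
  [ 0.0475   0.0575   0.4350]
(I − A)⁻¹ = adj(I−A) / det(I−A) ≈
  [   1.84022     1.17501     1.06310]
  [   0.52223     1.68480     0.57196]
  [   0.11812     0.14299     1.08175]
The output multiplier for sector j is the column-j sum of the Leontief inverse (I − A)⁻¹ = adj(I−A) / det(I−A).
Column 1 of adj(I−A): (0.7400, 0.2100, 0.0475); det(I−A) = 0.402125.
m_1 = (0.7400 + 0.2100 + 0.0475) / 0.402125 = 0.9975 / 0.402125 ≈ 2.4806.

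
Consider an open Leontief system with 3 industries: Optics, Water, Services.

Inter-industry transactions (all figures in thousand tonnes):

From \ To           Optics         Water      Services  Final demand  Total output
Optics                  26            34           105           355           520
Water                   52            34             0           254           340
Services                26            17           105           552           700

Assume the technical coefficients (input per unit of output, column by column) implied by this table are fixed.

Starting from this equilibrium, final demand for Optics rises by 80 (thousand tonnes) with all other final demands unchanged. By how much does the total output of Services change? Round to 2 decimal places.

Δx_3 = 5.63

Technical coefficients a_ij = z_ij / X_j:
  a_11 = 26/520 = 0.05, a_21 = 52/520 = 0.10, a_31 = 26/520 = 0.05
  a_12 = 34/340 = 0.10, a_22 = 34/340 = 0.10, a_32 = 17/340 = 0.05
  a_13 = 105/700 = 0.15, a_23 = 0/700 = 0.00, a_33 = 105/700 = 0.15
I − A =
  [   0.95    -0.10    -0.15]
  [  -0.10     0.90     0.00]
  [  -0.05    -0.05     0.85]
Cofactors of I−A, C_ij = (−1)^(i+j)·(minor ij) (rows/columns in the sector order above):
  C_11 = (0.90)(0.85) − (0.00)(-0.05) = 0.7650
  C_12 = −[(-0.10)(0.85) − (0.00)(-0.05)] = 0.0850
  C_13 = (-0.10)(-0.05) − (0.90)(-0.05) = 0.0500
  C_21 = −[(-0.10)(0.85) − (-0.15)(-0.05)] = 0.0925
  C_22 = (0.95)(0.85) − (-0.15)(-0.05) = 0.8000
  C_23 = −[(0.95)(-0.05) − (-0.10)(-0.05)] = 0.0525
  C_31 = (-0.10)(0.00) − (-0.15)(0.90) = 0.1350
  C_32 = −[(0.95)(0.00) − (-0.15)(-0.10)] = 0.0150
  C_33 = (0.95)(0.90) − (-0.10)(-0.10) = 0.8450
det(I−A) = Σ_j (I−A)_1j·C_1j = (0.95)(0.7650) + (-0.10)(0.0850) + (-0.15)(0.0500) = 0.71075
adj(I−A) = Cᵀ =
  [ 0.7650   0.0925   0.1350]
  [ 0.0850   0.8000   0.0150]
  [ 0.0500   0.0525   0.8450]
(I − A)⁻¹ = adj(I−A) / det(I−A) ≈
  [   1.0763     0.1301     0.1899]
  [   0.1196     1.1256     0.0211]
  [   0.0703     0.0739     1.1889]
Δx = (I − A)⁻¹ Δd with Δd having +80 in the Optics component and 0 elsewhere.
So Δx_3 = L_31 · (+80), where L_31 = adj(I−A)_31 / det(I−A) = 0.0500 / 0.71075.
Δx_3 = 0.0500 × (+80) / 0.71075 = 4.00 / 0.71075 ≈ 5.63.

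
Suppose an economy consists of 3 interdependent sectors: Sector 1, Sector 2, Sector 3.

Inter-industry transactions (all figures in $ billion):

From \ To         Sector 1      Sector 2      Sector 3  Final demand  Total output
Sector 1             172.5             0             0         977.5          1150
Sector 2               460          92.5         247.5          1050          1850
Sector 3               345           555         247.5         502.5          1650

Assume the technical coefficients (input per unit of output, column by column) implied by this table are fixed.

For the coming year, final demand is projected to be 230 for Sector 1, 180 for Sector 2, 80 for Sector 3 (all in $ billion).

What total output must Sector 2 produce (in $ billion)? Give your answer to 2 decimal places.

Technical coefficients a_ij = z_ij / X_j:
  a_11 = 172.5/1150 = 0.15, a_21 = 460/1150 = 0.40, a_31 = 345/1150 = 0.30
  a_12 = 0/1850 = 0.00, a_22 = 92.5/1850 = 0.05, a_32 = 555/1850 = 0.30
  a_13 = 0/1650 = 0.00, a_23 = 247.5/1650 = 0.15, a_33 = 247.5/1650 = 0.15
I − A =
  [   0.85     0.00     0.00]
  [  -0.40     0.95    -0.15]
  [  -0.30    -0.30     0.85]
Cofactors of I−A, C_ij = (−1)^(i+j)·(minor ij) (rows/columns in the sector order above):
  C_11 = (0.95)(0.85) − (-0.15)(-0.30) = 0.7625
  C_12 = −[(-0.40)(0.85) − (-0.15)(-0.30)] = 0.3850
  C_13 = (-0.40)(-0.30) − (0.95)(-0.30) = 0.4050
  C_21 = −[(0.00)(0.85) − (0.00)(-0.30)] = 0.0000
  C_22 = (0.85)(0.85) − (0.00)(-0.30) = 0.7225
  C_23 = −[(0.85)(-0.30) − (0.00)(-0.30)] = 0.2550
  C_31 = (0.00)(-0.15) − (0.00)(0.95) = 0.0000
  C_32 = −[(0.85)(-0.15) − (0.00)(-0.40)] = 0.1275
  C_33 = (0.85)(0.95) − (0.00)(-0.40) = 0.8075
det(I−A) = Σ_j (I−A)_1j·C_1j = (0.85)(0.7625) + (0.00)(0.3850) + (0.00)(0.4050) = 0.648125
adj(I−A) = Cᵀ =
  [ 0.7625   0.0000   0.0000]
  [ 0.3850   0.7225   0.1275]
  [ 0.4050   0.2550   0.8075]
(I − A)⁻¹ = adj(I−A) / det(I−A) ≈
  [   1.1765     0.0000     0.0000]
  [   0.5940     1.1148     0.1967]
  [   0.6249     0.3934     1.2459]
x = (I − A)⁻¹ d = adj(I−A)·d / det(I−A), with det(I−A) = 0.648125:
  x_1 = (0.7625·230 + 0.0000·180 + 0.0000·80) / 0.648125 = 175.375 / 0.648125 ≈ 270.59
  x_2 = (0.3850·230 + 0.7225·180 + 0.1275·80) / 0.648125 = 228.80 / 0.648125 ≈ 353.02
  x_3 = (0.4050·230 + 0.2550·180 + 0.8075·80) / 0.648125 = 203.65 / 0.648125 ≈ 314.21

x_2 = 353.02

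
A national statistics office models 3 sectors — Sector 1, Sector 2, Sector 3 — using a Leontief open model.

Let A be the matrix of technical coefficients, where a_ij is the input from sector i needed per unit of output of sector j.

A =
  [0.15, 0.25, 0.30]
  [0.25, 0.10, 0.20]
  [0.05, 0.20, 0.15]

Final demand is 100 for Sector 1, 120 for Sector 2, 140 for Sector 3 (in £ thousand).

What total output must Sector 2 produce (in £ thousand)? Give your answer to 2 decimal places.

x_2 = 265.82

I − A =
  [   0.85    -0.25    -0.30]
  [  -0.25     0.90    -0.20]
  [  -0.05    -0.20     0.85]
Cofactors of I−A, C_ij = (−1)^(i+j)·(minor ij) (rows/columns in the sector order above):
  C_11 = (0.90)(0.85) − (-0.20)(-0.20) = 0.7250
  C_12 = −[(-0.25)(0.85) − (-0.20)(-0.05)] = 0.2225
  C_13 = (-0.25)(-0.20) − (0.90)(-0.05) = 0.0950
  C_21 = −[(-0.25)(0.85) − (-0.30)(-0.20)] = 0.2725
  C_22 = (0.85)(0.85) − (-0.30)(-0.05) = 0.7075
  C_23 = −[(0.85)(-0.20) − (-0.25)(-0.05)] = 0.1825
  C_31 = (-0.25)(-0.20) − (-0.30)(0.90) = 0.3200
  C_32 = −[(0.85)(-0.20) − (-0.30)(-0.25)] = 0.2450
  C_33 = (0.85)(0.90) − (-0.25)(-0.25) = 0.7025
det(I−A) = Σ_j (I−A)_1j·C_1j = (0.85)(0.7250) + (-0.25)(0.2225) + (-0.30)(0.0950) = 0.532125
adj(I−A) = Cᵀ =
  [ 0.7250   0.2725   0.3200]
  [ 0.2225   0.7075   0.2450]
  [ 0.0950   0.1825   0.7025]
(I − A)⁻¹ = adj(I−A) / det(I−A) ≈
  [   1.3625     0.5121     0.6014]
  [   0.4181     1.3296     0.4604]
  [   0.1785     0.3430     1.3202]
x = (I − A)⁻¹ d = adj(I−A)·d / det(I−A), with det(I−A) = 0.532125:
  x_1 = (0.7250·100 + 0.2725·120 + 0.3200·140) / 0.532125 = 150.00 / 0.532125 ≈ 281.89
  x_2 = (0.2225·100 + 0.7075·120 + 0.2450·140) / 0.532125 = 141.45 / 0.532125 ≈ 265.82
  x_3 = (0.0950·100 + 0.1825·120 + 0.7025·140) / 0.532125 = 129.75 / 0.532125 ≈ 243.83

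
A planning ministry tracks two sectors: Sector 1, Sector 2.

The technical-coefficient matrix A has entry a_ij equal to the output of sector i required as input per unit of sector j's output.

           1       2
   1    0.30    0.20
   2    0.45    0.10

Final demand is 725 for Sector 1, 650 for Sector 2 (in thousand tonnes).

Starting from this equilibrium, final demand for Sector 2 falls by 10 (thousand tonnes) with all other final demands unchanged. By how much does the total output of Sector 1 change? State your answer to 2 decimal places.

I − A =
  [   0.70    -0.20]
  [  -0.45     0.90]
det(I−A) = (0.70)(0.90) − (-0.20)(-0.45) = 0.5400
adj(I−A) = [[0.90, 0.20], [0.45, 0.70]]
(I − A)⁻¹ = adj(I−A) / det(I−A) ≈
  [   1.6667     0.3704]
  [   0.8333     1.2963]
Δx = (I − A)⁻¹ Δd with Δd having -10 in the Sector 2 component and 0 elsewhere.
So Δx_1 = L_12 · (-10), where L_12 = adj(I−A)_12 / det(I−A) = 0.20 / 0.5400.
Δx_1 = 0.20 × (-10) / 0.5400 = -2.00 / 0.5400 ≈ -3.70.

Δx_1 = -3.70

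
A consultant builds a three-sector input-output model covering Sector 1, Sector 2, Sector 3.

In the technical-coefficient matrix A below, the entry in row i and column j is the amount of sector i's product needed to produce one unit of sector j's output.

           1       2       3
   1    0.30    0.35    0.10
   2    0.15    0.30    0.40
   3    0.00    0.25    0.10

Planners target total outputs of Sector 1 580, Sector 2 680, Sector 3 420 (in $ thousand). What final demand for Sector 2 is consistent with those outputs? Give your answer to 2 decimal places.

I − A =
  [   0.70    -0.35    -0.10]
  [  -0.15     0.70    -0.40]
  [   0.00    -0.25     0.90]
d = (I − A) x:
  d_1 = (+0.70)·580 + (-0.35)·680 + (-0.10)·420 = 126.00
  d_2 = (-0.15)·580 + (+0.70)·680 + (-0.40)·420 = 221.00
  d_3 = (+0.00)·580 + (-0.25)·680 + (+0.90)·420 = 208.00

d_2 = 221.00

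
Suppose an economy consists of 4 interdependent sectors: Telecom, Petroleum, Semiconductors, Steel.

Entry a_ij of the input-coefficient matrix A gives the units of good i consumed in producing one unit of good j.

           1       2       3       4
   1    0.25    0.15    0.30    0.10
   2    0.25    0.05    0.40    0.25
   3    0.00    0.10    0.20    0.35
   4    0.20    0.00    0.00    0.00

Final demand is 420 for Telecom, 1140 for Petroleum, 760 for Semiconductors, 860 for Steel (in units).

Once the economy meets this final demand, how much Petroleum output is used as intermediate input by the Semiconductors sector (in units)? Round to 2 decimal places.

I − A =
  [   0.75    -0.15    -0.30    -0.10]
  [  -0.25     0.95    -0.40    -0.25]
  [   0.00    -0.10     0.80    -0.35]
  [  -0.20     0.00     0.00     1.00]
Compute the cofactors C_ij = (−1)^(i+j)·(3×3 minor ij) of I−A; the adjugate is their transpose:
adj(I−A) = Cᵀ =
  [ 0.72000   0.15000   0.34500   0.23025]
  [ 0.26800   0.56300   0.38200   0.30125]
  [ 0.09650   0.08350   0.64850   0.25750]
  [ 0.14400   0.03000   0.06900   0.50250]
det(I−A) = Σ_j (I−A)_1j·C_1j = (0.75)(0.72000) + (-0.15)(0.26800) + (-0.30)(0.09650) + (-0.10)(0.14400) = 0.45645
(I − A)⁻¹ = adj(I−A) / det(I−A) ≈
  [   1.5774     0.3286     0.7558     0.5044]
  [   0.5871     1.2334     0.8369     0.6600]
  [   0.2114     0.1829     1.4207     0.5641]
  [   0.3155     0.0657     0.1512     1.1009]
First solve x = (I − A)⁻¹ d = adj(I−A)·d / det(I−A); in particular x_3 = (0.09650·420 + 0.08350·1140 + 0.64850·760 + 0.25750·860) / 0.45645 = 850.03 / 0.45645 ≈ 1862.2631.
Intermediate flow from 2 to 3: z_23 = a_23 · x_3 = 0.40 × 850.03 / 0.45645 = 340.012 / 0.45645 ≈ 744.91.

z_23 = 744.91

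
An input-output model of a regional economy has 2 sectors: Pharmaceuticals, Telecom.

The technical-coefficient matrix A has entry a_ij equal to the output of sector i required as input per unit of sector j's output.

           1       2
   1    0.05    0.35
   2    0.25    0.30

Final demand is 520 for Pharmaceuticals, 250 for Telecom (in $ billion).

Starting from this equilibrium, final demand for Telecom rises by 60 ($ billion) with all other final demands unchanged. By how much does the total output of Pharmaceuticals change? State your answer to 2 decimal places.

Δx_1 = 36.36

I − A =
  [   0.95    -0.35]
  [  -0.25     0.70]
det(I−A) = (0.95)(0.70) − (-0.35)(-0.25) = 0.5775
adj(I−A) = [[0.70, 0.35], [0.25, 0.95]]
(I − A)⁻¹ = adj(I−A) / det(I−A) ≈
  [   1.2121     0.6061]
  [   0.4329     1.6450]
Δx = (I − A)⁻¹ Δd with Δd having +60 in the Telecom component and 0 elsewhere.
So Δx_1 = L_12 · (+60), where L_12 = adj(I−A)_12 / det(I−A) = 0.35 / 0.5775.
Δx_1 = 0.35 × (+60) / 0.5775 = 21.00 / 0.5775 ≈ 36.36.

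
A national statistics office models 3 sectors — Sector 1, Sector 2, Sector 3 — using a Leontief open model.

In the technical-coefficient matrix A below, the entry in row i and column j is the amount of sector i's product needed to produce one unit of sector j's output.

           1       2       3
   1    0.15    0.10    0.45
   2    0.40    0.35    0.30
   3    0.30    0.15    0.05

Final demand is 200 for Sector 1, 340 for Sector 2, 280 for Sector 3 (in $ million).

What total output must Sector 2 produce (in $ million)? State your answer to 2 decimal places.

x_2 = 1368.06

I − A =
  [   0.85    -0.10    -0.45]
  [  -0.40     0.65    -0.30]
  [  -0.30    -0.15     0.95]
Cofactors of I−A, C_ij = (−1)^(i+j)·(minor ij) (rows/columns in the sector order above):
  C_11 = (0.65)(0.95) − (-0.30)(-0.15) = 0.5725
  C_12 = −[(-0.40)(0.95) − (-0.30)(-0.30)] = 0.4700
  C_13 = (-0.40)(-0.15) − (0.65)(-0.30) = 0.2550
  C_21 = −[(-0.10)(0.95) − (-0.45)(-0.15)] = 0.1625
  C_22 = (0.85)(0.95) − (-0.45)(-0.30) = 0.6725
  C_23 = −[(0.85)(-0.15) − (-0.10)(-0.30)] = 0.1575
  C_31 = (-0.10)(-0.30) − (-0.45)(0.65) = 0.3225
  C_32 = −[(0.85)(-0.30) − (-0.45)(-0.40)] = 0.4350
  C_33 = (0.85)(0.65) − (-0.10)(-0.40) = 0.5125
det(I−A) = Σ_j (I−A)_1j·C_1j = (0.85)(0.5725) + (-0.10)(0.4700) + (-0.45)(0.2550) = 0.324875
adj(I−A) = Cᵀ =
  [ 0.5725   0.1625   0.3225]
  [ 0.4700   0.6725   0.4350]
  [ 0.2550   0.1575   0.5125]
(I − A)⁻¹ = adj(I−A) / det(I−A) ≈
  [   1.7622     0.5002     0.9927]
  [   1.4467     2.0700     1.3390]
  [   0.7849     0.4848     1.5775]
x = (I − A)⁻¹ d = adj(I−A)·d / det(I−A), with det(I−A) = 0.324875:
  x_1 = (0.5725·200 + 0.1625·340 + 0.3225·280) / 0.324875 = 260.05 / 0.324875 ≈ 800.46
  x_2 = (0.4700·200 + 0.6725·340 + 0.4350·280) / 0.324875 = 444.45 / 0.324875 ≈ 1368.06
  x_3 = (0.2550·200 + 0.1575·340 + 0.5125·280) / 0.324875 = 248.05 / 0.324875 ≈ 763.52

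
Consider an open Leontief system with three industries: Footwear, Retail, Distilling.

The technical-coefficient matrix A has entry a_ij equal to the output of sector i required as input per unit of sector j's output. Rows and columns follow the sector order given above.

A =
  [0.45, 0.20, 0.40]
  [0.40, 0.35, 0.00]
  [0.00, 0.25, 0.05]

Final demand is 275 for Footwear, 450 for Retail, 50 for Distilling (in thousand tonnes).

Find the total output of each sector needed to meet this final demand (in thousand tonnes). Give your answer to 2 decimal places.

I − A =
  [   0.55    -0.20    -0.40]
  [  -0.40     0.65     0.00]
  [   0.00    -0.25     0.95]
Cofactors of I−A, C_ij = (−1)^(i+j)·(minor ij) (rows/columns in the sector order above):
  C_11 = (0.65)(0.95) − (0.00)(-0.25) = 0.6175
  C_12 = −[(-0.40)(0.95) − (0.00)(0.00)] = 0.3800
  C_13 = (-0.40)(-0.25) − (0.65)(0.00) = 0.1000
  C_21 = −[(-0.20)(0.95) − (-0.40)(-0.25)] = 0.2900
  C_22 = (0.55)(0.95) − (-0.40)(0.00) = 0.5225
  C_23 = −[(0.55)(-0.25) − (-0.20)(0.00)] = 0.1375
  C_31 = (-0.20)(0.00) − (-0.40)(0.65) = 0.2600
  C_32 = −[(0.55)(0.00) − (-0.40)(-0.40)] = 0.1600
  C_33 = (0.55)(0.65) − (-0.20)(-0.40) = 0.2775
det(I−A) = Σ_j (I−A)_1j·C_1j = (0.55)(0.6175) + (-0.20)(0.3800) + (-0.40)(0.1000) = 0.223625
adj(I−A) = Cᵀ =
  [ 0.6175   0.2900   0.2600]
  [ 0.3800   0.5225   0.1600]
  [ 0.1000   0.1375   0.2775]
(I − A)⁻¹ = adj(I−A) / det(I−A) ≈
  [   2.7613     1.2968     1.1627]
  [   1.6993     2.3365     0.7155]
  [   0.4472     0.6149     1.2409]
x = (I − A)⁻¹ d = adj(I−A)·d / det(I−A), with det(I−A) = 0.223625:
  x_1 = (0.6175·275 + 0.2900·450 + 0.2600·50) / 0.223625 = 313.3125 / 0.223625 ≈ 1401.06
  x_2 = (0.3800·275 + 0.5225·450 + 0.1600·50) / 0.223625 = 347.625 / 0.223625 ≈ 1554.50
  x_3 = (0.1000·275 + 0.1375·450 + 0.2775·50) / 0.223625 = 103.25 / 0.223625 ≈ 461.71

x_1 = 1401.06, x_2 = 1554.50, x_3 = 461.71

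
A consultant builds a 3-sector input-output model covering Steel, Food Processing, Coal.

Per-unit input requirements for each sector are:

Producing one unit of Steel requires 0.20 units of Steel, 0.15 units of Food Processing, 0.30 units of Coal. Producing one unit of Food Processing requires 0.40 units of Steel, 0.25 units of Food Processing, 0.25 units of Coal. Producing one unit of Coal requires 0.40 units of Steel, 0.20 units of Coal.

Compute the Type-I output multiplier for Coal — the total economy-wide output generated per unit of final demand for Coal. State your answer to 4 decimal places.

m_3 = 2.7523

I − A =
  [   0.80    -0.40    -0.40]
  [  -0.15     0.75     0.00]
  [  -0.30    -0.25     0.80]
Cofactors of I−A, C_ij = (−1)^(i+j)·(minor ij) (rows/columns in the sector order above):
  C_11 = (0.75)(0.80) − (0.00)(-0.25) = 0.6000
  C_12 = −[(-0.15)(0.80) − (0.00)(-0.30)] = 0.1200
  C_13 = (-0.15)(-0.25) − (0.75)(-0.30) = 0.2625
  C_21 = −[(-0.40)(0.80) − (-0.40)(-0.25)] = 0.4200
  C_22 = (0.80)(0.80) − (-0.40)(-0.30) = 0.5200
  C_23 = −[(0.80)(-0.25) − (-0.40)(-0.30)] = 0.3200
  C_31 = (-0.40)(0.00) − (-0.40)(0.75) = 0.3000
  C_32 = −[(0.80)(0.00) − (-0.40)(-0.15)] = 0.0600
  C_33 = (0.80)(0.75) − (-0.40)(-0.15) = 0.5400
det(I−A) = Σ_j (I−A)_1j·C_1j = (0.80)(0.6000) + (-0.40)(0.1200) + (-0.40)(0.2625) = 0.3270
adj(I−A) = Cᵀ =
  [ 0.6000   0.4200   0.3000]
  [ 0.1200   0.5200   0.0600]
  [ 0.2625   0.3200   0.5400]
(I − A)⁻¹ = adj(I−A) / det(I−A) ≈
  [   1.83486     1.28440     0.91743]
  [   0.36697     1.59021     0.18349]
  [   0.80275     0.97859     1.65138]
The output multiplier for sector j is the column-j sum of the Leontief inverse (I − A)⁻¹ = adj(I−A) / det(I−A).
Column 3 of adj(I−A): (0.3000, 0.0600, 0.5400); det(I−A) = 0.3270.
m_3 = (0.3000 + 0.0600 + 0.5400) / 0.3270 = 0.90 / 0.3270 ≈ 2.7523.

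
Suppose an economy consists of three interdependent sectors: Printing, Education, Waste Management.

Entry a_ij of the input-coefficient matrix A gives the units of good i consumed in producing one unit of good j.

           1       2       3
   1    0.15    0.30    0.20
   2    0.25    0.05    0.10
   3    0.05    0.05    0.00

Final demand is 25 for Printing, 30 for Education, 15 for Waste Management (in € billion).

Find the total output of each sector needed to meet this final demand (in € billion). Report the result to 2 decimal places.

x_1 = 50.68, x_2 = 47.01, x_3 = 19.88

I − A =
  [   0.85    -0.30    -0.20]
  [  -0.25     0.95    -0.10]
  [  -0.05    -0.05     1.00]
Cofactors of I−A, C_ij = (−1)^(i+j)·(minor ij) (rows/columns in the sector order above):
  C_11 = (0.95)(1.00) − (-0.10)(-0.05) = 0.9450
  C_12 = −[(-0.25)(1.00) − (-0.10)(-0.05)] = 0.2550
  C_13 = (-0.25)(-0.05) − (0.95)(-0.05) = 0.0600
  C_21 = −[(-0.30)(1.00) − (-0.20)(-0.05)] = 0.3100
  C_22 = (0.85)(1.00) − (-0.20)(-0.05) = 0.8400
  C_23 = −[(0.85)(-0.05) − (-0.30)(-0.05)] = 0.0575
  C_31 = (-0.30)(-0.10) − (-0.20)(0.95) = 0.2200
  C_32 = −[(0.85)(-0.10) − (-0.20)(-0.25)] = 0.1350
  C_33 = (0.85)(0.95) − (-0.30)(-0.25) = 0.7325
det(I−A) = Σ_j (I−A)_1j·C_1j = (0.85)(0.9450) + (-0.30)(0.2550) + (-0.20)(0.0600) = 0.71475
adj(I−A) = Cᵀ =
  [ 0.9450   0.3100   0.2200]
  [ 0.2550   0.8400   0.1350]
  [ 0.0600   0.0575   0.7325]
(I − A)⁻¹ = adj(I−A) / det(I−A) ≈
  [   1.3221     0.4337     0.3078]
  [   0.3568     1.1752     0.1889]
  [   0.0839     0.0804     1.0248]
x = (I − A)⁻¹ d = adj(I−A)·d / det(I−A), with det(I−A) = 0.71475:
  x_1 = (0.9450·25 + 0.3100·30 + 0.2200·15) / 0.71475 = 36.225 / 0.71475 ≈ 50.68
  x_2 = (0.2550·25 + 0.8400·30 + 0.1350·15) / 0.71475 = 33.60 / 0.71475 ≈ 47.01
  x_3 = (0.0600·25 + 0.0575·30 + 0.7325·15) / 0.71475 = 14.2125 / 0.71475 ≈ 19.88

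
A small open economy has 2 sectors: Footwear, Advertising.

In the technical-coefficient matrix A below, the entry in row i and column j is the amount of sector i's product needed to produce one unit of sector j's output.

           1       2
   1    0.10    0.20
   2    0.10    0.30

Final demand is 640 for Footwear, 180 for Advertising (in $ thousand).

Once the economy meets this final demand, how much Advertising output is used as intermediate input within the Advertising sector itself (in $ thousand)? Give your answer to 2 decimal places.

I − A =
  [   0.90    -0.20]
  [  -0.10     0.70]
det(I−A) = (0.90)(0.70) − (-0.20)(-0.10) = 0.6100
adj(I−A) = [[0.70, 0.20], [0.10, 0.90]]
(I − A)⁻¹ = adj(I−A) / det(I−A) ≈
  [   1.1475     0.3279]
  [   0.1639     1.4754]
First solve x = (I − A)⁻¹ d = adj(I−A)·d / det(I−A); in particular x_2 = (0.10·640 + 0.90·180) / 0.6100 = 226.00 / 0.6100 ≈ 370.4918.
Intermediate flow from 2 to 2: z_22 = a_22 · x_2 = 0.30 × 226.00 / 0.6100 = 67.80 / 0.6100 ≈ 111.15.

z_22 = 111.15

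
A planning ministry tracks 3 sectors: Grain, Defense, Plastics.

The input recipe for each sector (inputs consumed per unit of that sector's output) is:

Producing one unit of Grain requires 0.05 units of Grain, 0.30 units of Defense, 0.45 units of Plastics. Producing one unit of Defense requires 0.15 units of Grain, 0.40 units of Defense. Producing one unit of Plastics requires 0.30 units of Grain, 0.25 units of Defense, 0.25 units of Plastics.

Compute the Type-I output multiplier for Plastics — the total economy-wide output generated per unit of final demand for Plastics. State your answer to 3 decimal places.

I − A =
  [   0.95    -0.15    -0.30]
  [  -0.30     0.60    -0.25]
  [  -0.45     0.00     0.75]
Cofactors of I−A, C_ij = (−1)^(i+j)·(minor ij) (rows/columns in the sector order above):
  C_11 = (0.60)(0.75) − (-0.25)(0.00) = 0.4500
  C_12 = −[(-0.30)(0.75) − (-0.25)(-0.45)] = 0.3375
  C_13 = (-0.30)(0.00) − (0.60)(-0.45) = 0.2700
  C_21 = −[(-0.15)(0.75) − (-0.30)(0.00)] = 0.1125
  C_22 = (0.95)(0.75) − (-0.30)(-0.45) = 0.5775
  C_23 = −[(0.95)(0.00) − (-0.15)(-0.45)] = 0.0675
  C_31 = (-0.15)(-0.25) − (-0.30)(0.60) = 0.2175
  C_32 = −[(0.95)(-0.25) − (-0.30)(-0.30)] = 0.3275
  C_33 = (0.95)(0.60) − (-0.15)(-0.30) = 0.5250
det(I−A) = Σ_j (I−A)_1j·C_1j = (0.95)(0.4500) + (-0.15)(0.3375) + (-0.30)(0.2700) = 0.295875
adj(I−A) = Cᵀ =
  [ 0.4500   0.1125   0.2175]
  [ 0.3375   0.5775   0.3275]
  [ 0.2700   0.0675   0.5250]
(I − A)⁻¹ = adj(I−A) / det(I−A) ≈
  [   1.5209     0.3802     0.7351]
  [   1.1407     1.9518     1.1069]
  [   0.9125     0.2281     1.7744]
The output multiplier for sector j is the column-j sum of the Leontief inverse (I − A)⁻¹ = adj(I−A) / det(I−A).
Column P of adj(I−A): (0.2175, 0.3275, 0.5250); det(I−A) = 0.295875.
m_P = (0.2175 + 0.3275 + 0.5250) / 0.295875 = 1.07 / 0.295875 ≈ 3.616.

m_P = 3.616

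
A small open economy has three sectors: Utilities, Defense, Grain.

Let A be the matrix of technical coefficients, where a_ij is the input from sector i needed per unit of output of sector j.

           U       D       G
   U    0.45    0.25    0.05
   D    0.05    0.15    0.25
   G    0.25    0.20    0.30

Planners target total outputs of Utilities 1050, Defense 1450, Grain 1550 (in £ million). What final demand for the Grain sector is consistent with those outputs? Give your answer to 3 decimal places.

I − A =
  [   0.55    -0.25    -0.05]
  [  -0.05     0.85    -0.25]
  [  -0.25    -0.20     0.70]
d = (I − A) x:
  d_U = (+0.55)·1050 + (-0.25)·1450 + (-0.05)·1550 = 137.500
  d_D = (-0.05)·1050 + (+0.85)·1450 + (-0.25)·1550 = 792.500
  d_G = (-0.25)·1050 + (-0.20)·1450 + (+0.70)·1550 = 532.500

d_G = 532.500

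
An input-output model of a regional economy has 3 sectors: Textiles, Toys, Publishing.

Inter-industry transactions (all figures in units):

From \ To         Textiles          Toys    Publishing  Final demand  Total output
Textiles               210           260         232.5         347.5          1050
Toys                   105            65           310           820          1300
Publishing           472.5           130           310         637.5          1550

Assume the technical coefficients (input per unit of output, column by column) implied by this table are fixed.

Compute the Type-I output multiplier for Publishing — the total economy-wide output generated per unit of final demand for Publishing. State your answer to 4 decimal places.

m_3 = 2.2290

Technical coefficients a_ij = z_ij / X_j:
  a_11 = 210/1050 = 0.20, a_21 = 105/1050 = 0.10, a_31 = 472.5/1050 = 0.45
  a_12 = 260/1300 = 0.20, a_22 = 65/1300 = 0.05, a_32 = 130/1300 = 0.10
  a_13 = 232.5/1550 = 0.15, a_23 = 310/1550 = 0.20, a_33 = 310/1550 = 0.20
I − A =
  [   0.80    -0.20    -0.15]
  [  -0.10     0.95    -0.20]
  [  -0.45    -0.10     0.80]
Cofactors of I−A, C_ij = (−1)^(i+j)·(minor ij) (rows/columns in the sector order above):
  C_11 = (0.95)(0.80) − (-0.20)(-0.10) = 0.7400
  C_12 = −[(-0.10)(0.80) − (-0.20)(-0.45)] = 0.1700
  C_13 = (-0.10)(-0.10) − (0.95)(-0.45) = 0.4375
  C_21 = −[(-0.20)(0.80) − (-0.15)(-0.10)] = 0.1750
  C_22 = (0.80)(0.80) − (-0.15)(-0.45) = 0.5725
  C_23 = −[(0.80)(-0.10) − (-0.20)(-0.45)] = 0.1700
  C_31 = (-0.20)(-0.20) − (-0.15)(0.95) = 0.1825
  C_32 = −[(0.80)(-0.20) − (-0.15)(-0.10)] = 0.1750
  C_33 = (0.80)(0.95) − (-0.20)(-0.10) = 0.7400
det(I−A) = Σ_j (I−A)_1j·C_1j = (0.80)(0.7400) + (-0.20)(0.1700) + (-0.15)(0.4375) = 0.492375
adj(I−A) = Cᵀ =
  [ 0.7400   0.1750   0.1825]
  [ 0.1700   0.5725   0.1750]
  [ 0.4375   0.1700   0.7400]
(I − A)⁻¹ = adj(I−A) / det(I−A) ≈
  [   1.50292     0.35542     0.37065]
  [   0.34527     1.16273     0.35542]
  [   0.88855     0.34527     1.50292]
The output multiplier for sector j is the column-j sum of the Leontief inverse (I − A)⁻¹ = adj(I−A) / det(I−A).
Column 3 of adj(I−A): (0.1825, 0.1750, 0.7400); det(I−A) = 0.492375.
m_3 = (0.1825 + 0.1750 + 0.7400) / 0.492375 = 1.0975 / 0.492375 ≈ 2.2290.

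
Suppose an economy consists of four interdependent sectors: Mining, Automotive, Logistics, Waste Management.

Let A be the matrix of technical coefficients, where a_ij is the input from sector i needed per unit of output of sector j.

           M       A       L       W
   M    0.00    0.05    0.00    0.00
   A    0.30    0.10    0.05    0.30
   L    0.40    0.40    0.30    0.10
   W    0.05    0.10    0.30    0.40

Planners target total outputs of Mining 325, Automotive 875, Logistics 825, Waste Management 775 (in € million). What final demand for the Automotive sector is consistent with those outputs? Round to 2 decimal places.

I − A =
  [   1.00    -0.05     0.00     0.00]
  [  -0.30     0.90    -0.05    -0.30]
  [  -0.40    -0.40     0.70    -0.10]
  [  -0.05    -0.10    -0.30     0.60]
d = (I − A) x:
  d_M = (+1.00)·325 + (-0.05)·875 + (+0.00)·825 + (+0.00)·775 = 281.25
  d_A = (-0.30)·325 + (+0.90)·875 + (-0.05)·825 + (-0.30)·775 = 416.25
  d_L = (-0.40)·325 + (-0.40)·875 + (+0.70)·825 + (-0.10)·775 = 20.00
  d_W = (-0.05)·325 + (-0.10)·875 + (-0.30)·825 + (+0.60)·775 = 113.75

d_A = 416.25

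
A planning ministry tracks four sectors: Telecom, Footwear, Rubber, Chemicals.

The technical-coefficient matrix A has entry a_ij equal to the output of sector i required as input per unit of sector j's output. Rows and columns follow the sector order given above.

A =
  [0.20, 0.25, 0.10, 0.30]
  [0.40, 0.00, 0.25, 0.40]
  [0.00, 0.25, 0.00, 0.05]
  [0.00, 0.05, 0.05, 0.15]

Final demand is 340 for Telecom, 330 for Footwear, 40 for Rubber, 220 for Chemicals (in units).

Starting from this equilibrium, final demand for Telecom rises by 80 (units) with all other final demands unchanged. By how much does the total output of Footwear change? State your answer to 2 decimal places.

I − A =
  [   0.80    -0.25    -0.10    -0.30]
  [  -0.40     1.00    -0.25    -0.40]
  [   0.00    -0.25     1.00    -0.05]
  [   0.00    -0.05    -0.05     0.85]
Compute the cofactors C_ij = (−1)^(i+j)·(3×3 minor ij) of I−A; the adjugate is their transpose:
adj(I−A) = Cᵀ =
  [ 0.768750   0.252125   0.159875   0.399375]
  [ 0.339000   0.678000   0.226000   0.452000]
  [ 0.086000   0.172000   0.573000   0.145000]
  [ 0.025000   0.050000   0.047000   0.640000]
det(I−A) = Σ_j (I−A)_1j·C_1j = (0.80)(0.768750) + (-0.25)(0.339000) + (-0.10)(0.086000) + (-0.30)(0.025000) = 0.51415
(I − A)⁻¹ = adj(I−A) / det(I−A) ≈
  [   1.4952     0.4904     0.3110     0.7768]
  [   0.6593     1.3187     0.4396     0.8791]
  [   0.1673     0.3345     1.1145     0.2820]
  [   0.0486     0.0972     0.0914     1.2448]
Δx = (I − A)⁻¹ Δd with Δd having +80 in the Telecom component and 0 elsewhere.
So Δx_F = L_FT · (+80), where L_FT = adj(I−A)_FT / det(I−A) = 0.339000 / 0.51415.
Δx_F = 0.339000 × (+80) / 0.51415 = 27.12 / 0.51415 ≈ 52.75.

Δx_F = 52.75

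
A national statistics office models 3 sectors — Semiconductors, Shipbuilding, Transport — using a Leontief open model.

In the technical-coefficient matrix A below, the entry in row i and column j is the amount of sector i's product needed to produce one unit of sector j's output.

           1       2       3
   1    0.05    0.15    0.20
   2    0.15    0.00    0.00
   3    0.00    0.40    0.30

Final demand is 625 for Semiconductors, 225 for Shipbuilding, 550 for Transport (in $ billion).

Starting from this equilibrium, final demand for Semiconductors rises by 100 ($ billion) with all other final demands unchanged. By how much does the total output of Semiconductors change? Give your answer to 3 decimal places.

Δx_1 = 109.847

I − A =
  [   0.95    -0.15    -0.20]
  [  -0.15     1.00     0.00]
  [   0.00    -0.40     0.70]
Cofactors of I−A, C_ij = (−1)^(i+j)·(minor ij) (rows/columns in the sector order above):
  C_11 = (1.00)(0.70) − (0.00)(-0.40) = 0.7000
  C_12 = −[(-0.15)(0.70) − (0.00)(0.00)] = 0.1050
  C_13 = (-0.15)(-0.40) − (1.00)(0.00) = 0.0600
  C_21 = −[(-0.15)(0.70) − (-0.20)(-0.40)] = 0.1850
  C_22 = (0.95)(0.70) − (-0.20)(0.00) = 0.6650
  C_23 = −[(0.95)(-0.40) − (-0.15)(0.00)] = 0.3800
  C_31 = (-0.15)(0.00) − (-0.20)(1.00) = 0.2000
  C_32 = −[(0.95)(0.00) − (-0.20)(-0.15)] = 0.0300
  C_33 = (0.95)(1.00) − (-0.15)(-0.15) = 0.9275
det(I−A) = Σ_j (I−A)_1j·C_1j = (0.95)(0.7000) + (-0.15)(0.1050) + (-0.20)(0.0600) = 0.63725
adj(I−A) = Cᵀ =
  [ 0.7000   0.1850   0.2000]
  [ 0.1050   0.6650   0.0300]
  [ 0.0600   0.3800   0.9275]
(I − A)⁻¹ = adj(I−A) / det(I−A) ≈
  [   1.0985     0.2903     0.3138]
  [   0.1648     1.0435     0.0471]
  [   0.0942     0.5963     1.4555]
Δx = (I − A)⁻¹ Δd with Δd having +100 in the Semiconductors component and 0 elsewhere.
So Δx_1 = L_11 · (+100), where L_11 = adj(I−A)_11 / det(I−A) = 0.7000 / 0.63725.
Δx_1 = 0.7000 × (+100) / 0.63725 = 70.00 / 0.63725 ≈ 109.847.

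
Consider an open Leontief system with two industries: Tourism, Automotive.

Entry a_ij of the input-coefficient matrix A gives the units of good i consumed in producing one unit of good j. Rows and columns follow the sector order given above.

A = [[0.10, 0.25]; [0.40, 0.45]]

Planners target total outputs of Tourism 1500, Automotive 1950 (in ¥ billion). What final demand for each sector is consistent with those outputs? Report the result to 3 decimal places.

d_1 = 862.500, d_2 = 472.500

I − A =
  [   0.90    -0.25]
  [  -0.40     0.55]
d = (I − A) x:
  d_1 = (+0.90)·1500 + (-0.25)·1950 = 862.500
  d_2 = (-0.40)·1500 + (+0.55)·1950 = 472.500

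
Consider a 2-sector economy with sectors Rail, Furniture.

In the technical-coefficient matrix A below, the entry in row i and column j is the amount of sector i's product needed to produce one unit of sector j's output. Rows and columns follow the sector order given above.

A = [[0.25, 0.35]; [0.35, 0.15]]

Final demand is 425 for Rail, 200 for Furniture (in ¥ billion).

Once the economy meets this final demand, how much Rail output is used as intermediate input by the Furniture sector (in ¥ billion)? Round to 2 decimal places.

z_RF = 203.03

I − A =
  [   0.75    -0.35]
  [  -0.35     0.85]
det(I−A) = (0.75)(0.85) − (-0.35)(-0.35) = 0.5150
adj(I−A) = [[0.85, 0.35], [0.35, 0.75]]
(I − A)⁻¹ = adj(I−A) / det(I−A) ≈
  [   1.6505     0.6796]
  [   0.6796     1.4563]
First solve x = (I − A)⁻¹ d = adj(I−A)·d / det(I−A); in particular x_F = (0.35·425 + 0.75·200) / 0.5150 = 298.75 / 0.5150 ≈ 580.0971.
Intermediate flow from R to F: z_RF = a_RF · x_F = 0.35 × 298.75 / 0.5150 = 104.5625 / 0.5150 ≈ 203.03.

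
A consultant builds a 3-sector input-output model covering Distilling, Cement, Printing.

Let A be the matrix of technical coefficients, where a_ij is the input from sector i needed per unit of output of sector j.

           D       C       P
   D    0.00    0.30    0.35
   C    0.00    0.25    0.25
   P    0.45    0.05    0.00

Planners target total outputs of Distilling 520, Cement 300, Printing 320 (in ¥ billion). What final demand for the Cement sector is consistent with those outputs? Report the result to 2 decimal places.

d_C = 145.00

I − A =
  [   1.00    -0.30    -0.35]
  [   0.00     0.75    -0.25]
  [  -0.45    -0.05     1.00]
d = (I − A) x:
  d_D = (+1.00)·520 + (-0.30)·300 + (-0.35)·320 = 318.00
  d_C = (+0.00)·520 + (+0.75)·300 + (-0.25)·320 = 145.00
  d_P = (-0.45)·520 + (-0.05)·300 + (+1.00)·320 = 71.00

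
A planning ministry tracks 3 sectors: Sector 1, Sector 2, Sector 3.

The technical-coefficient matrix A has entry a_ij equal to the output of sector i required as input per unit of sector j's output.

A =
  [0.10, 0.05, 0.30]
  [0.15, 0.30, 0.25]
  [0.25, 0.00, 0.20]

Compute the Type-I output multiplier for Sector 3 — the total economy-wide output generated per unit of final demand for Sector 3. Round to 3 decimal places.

m_3 = 2.520

I − A =
  [   0.90    -0.05    -0.30]
  [  -0.15     0.70    -0.25]
  [  -0.25     0.00     0.80]
Cofactors of I−A, C_ij = (−1)^(i+j)·(minor ij) (rows/columns in the sector order above):
  C_11 = (0.70)(0.80) − (-0.25)(0.00) = 0.5600
  C_12 = −[(-0.15)(0.80) − (-0.25)(-0.25)] = 0.1825
  C_13 = (-0.15)(0.00) − (0.70)(-0.25) = 0.1750
  C_21 = −[(-0.05)(0.80) − (-0.30)(0.00)] = 0.0400
  C_22 = (0.90)(0.80) − (-0.30)(-0.25) = 0.6450
  C_23 = −[(0.90)(0.00) − (-0.05)(-0.25)] = 0.0125
  C_31 = (-0.05)(-0.25) − (-0.30)(0.70) = 0.2225
  C_32 = −[(0.90)(-0.25) − (-0.30)(-0.15)] = 0.2700
  C_33 = (0.90)(0.70) − (-0.05)(-0.15) = 0.6225
det(I−A) = Σ_j (I−A)_1j·C_1j = (0.90)(0.5600) + (-0.05)(0.1825) + (-0.30)(0.1750) = 0.442375
adj(I−A) = Cᵀ =
  [ 0.5600   0.0400   0.2225]
  [ 0.1825   0.6450   0.2700]
  [ 0.1750   0.0125   0.6225]
(I − A)⁻¹ = adj(I−A) / det(I−A) ≈
  [   1.2659     0.0904     0.5030]
  [   0.4125     1.4580     0.6103]
  [   0.3956     0.0283     1.4072]
The output multiplier for sector j is the column-j sum of the Leontief inverse (I − A)⁻¹ = adj(I−A) / det(I−A).
Column 3 of adj(I−A): (0.2225, 0.2700, 0.6225); det(I−A) = 0.442375.
m_3 = (0.2225 + 0.2700 + 0.6225) / 0.442375 = 1.115 / 0.442375 ≈ 2.520.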